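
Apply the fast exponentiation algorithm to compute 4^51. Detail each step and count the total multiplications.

Computing 4^51 by squaring (build up from 4^1; each line after the first costs one multiplication):

4^1 = 4
4^2 = (4^1)^2 = 4^2 = 16
4^3 = 4 * 4^2 = 4 * 16 = 64
4^6 = (4^3)^2 = 64^2 = 4096
4^12 = (4^6)^2 = 4096^2 = 16777216
4^24 = (4^12)^2 = 16777216^2 = 281474976710656
4^25 = 4 * 4^24 = 4 * 281474976710656 = 1125899906842624
4^50 = (4^25)^2 = 1125899906842624^2 = 1267650600228229401496703205376
4^51 = 4 * 4^50 = 4 * 1267650600228229401496703205376 = 5070602400912917605986812821504

Result: 5070602400912917605986812821504
Multiplications needed: 8 (8 lines after 4^1)

4^51 = 5070602400912917605986812821504. Using exponentiation by squaring, this requires 8 multiplications. The key idea: if the exponent is even, square the half-power; if odd, multiply by the base once.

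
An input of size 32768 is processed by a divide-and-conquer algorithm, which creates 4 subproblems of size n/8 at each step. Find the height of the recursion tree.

For divide and conquer with division factor 8:

Problem sizes at each level:
Level 0: 32768
Level 1: 4096
Level 2: 512
Level 3: 64
Level 4: 8
Level 5: 1

The root is level 0 and the size-1 base case is level 5 (the tree spans levels 0 through 5, i.e. 6 levels counting the root), so the depth is the number of divisions: log_8(32768) = 5

The recursion tree depth is log_8(32768) = 5. At each level, the problem size is divided by 8, so it takes 5 divisions to reduce to a base case of size 1. The algorithm makes 4 recursive calls at each level.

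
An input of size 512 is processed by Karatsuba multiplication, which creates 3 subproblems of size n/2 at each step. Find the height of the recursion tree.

For divide and conquer with division factor 2:

Problem sizes at each level:
Level 0: 512
Level 1: 256
Level 2: 128
Level 3: 64
Level 4: 32
Level 5: 16
Level 6: 8
Level 7: 4
Level 8: 2
Level 9: 1

The root is level 0 and the size-1 base case is level 9 (the tree spans levels 0 through 9, i.e. 10 levels counting the root), so the depth is the number of divisions: log_2(512) = 9

The recursion tree depth is log_2(512) = 9. At each level, the problem size is divided by 2, so it takes 9 divisions to reduce to a base case of size 1. The algorithm makes 3 recursive calls at each level.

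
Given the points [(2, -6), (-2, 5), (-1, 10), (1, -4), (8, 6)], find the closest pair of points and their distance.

Computing all pairwise distances among 5 points:

d((2, -6), (-2, 5)) = 11.7047
d((2, -6), (-1, 10)) = 16.2788
d((2, -6), (1, -4)) = 2.2361 <-- minimum
d((2, -6), (8, 6)) = 13.4164
d((-2, 5), (-1, 10)) = 5.099
d((-2, 5), (1, -4)) = 9.4868
d((-2, 5), (8, 6)) = 10.0499
d((-1, 10), (1, -4)) = 14.1421
d((-1, 10), (8, 6)) = 9.8489
d((1, -4), (8, 6)) = 12.2066

Closest pair: (2, -6) and (1, -4) with distance 2.2361

The closest pair is (2, -6) and (1, -4) with Euclidean distance 2.2361. For 5 points, brute-force pairwise comparison is shown above. For large n, the divide-and-conquer algorithm (sort by x, recurse on halves, check the dividing strip) achieves O(n log n).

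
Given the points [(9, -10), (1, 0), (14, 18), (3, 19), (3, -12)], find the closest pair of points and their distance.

Computing all pairwise distances among 5 points:

d((9, -10), (1, 0)) = 12.8062
d((9, -10), (14, 18)) = 28.4429
d((9, -10), (3, 19)) = 29.6142
d((9, -10), (3, -12)) = 6.3246 <-- minimum
d((1, 0), (14, 18)) = 22.2036
d((1, 0), (3, 19)) = 19.105
d((1, 0), (3, -12)) = 12.1655
d((14, 18), (3, 19)) = 11.0454
d((14, 18), (3, -12)) = 31.9531
d((3, 19), (3, -12)) = 31.0

Closest pair: (9, -10) and (3, -12) with distance 6.3246

The closest pair is (9, -10) and (3, -12) with Euclidean distance 6.3246. For 5 points, brute-force pairwise comparison is shown above. For large n, the divide-and-conquer algorithm (sort by x, recurse on halves, check the dividing strip) achieves O(n log n).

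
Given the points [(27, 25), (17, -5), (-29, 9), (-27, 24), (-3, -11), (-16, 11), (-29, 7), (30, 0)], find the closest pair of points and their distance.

Computing all pairwise distances among 8 points:

d((27, 25), (17, -5)) = 31.6228
d((27, 25), (-29, 9)) = 58.2409
d((27, 25), (-27, 24)) = 54.0093
d((27, 25), (-3, -11)) = 46.8615
d((27, 25), (-16, 11)) = 45.2217
d((27, 25), (-29, 7)) = 58.8218
d((27, 25), (30, 0)) = 25.1794
d((17, -5), (-29, 9)) = 48.0833
d((17, -5), (-27, 24)) = 52.6972
d((17, -5), (-3, -11)) = 20.8806
d((17, -5), (-16, 11)) = 36.6742
d((17, -5), (-29, 7)) = 47.5395
d((17, -5), (30, 0)) = 13.9284
d((-29, 9), (-27, 24)) = 15.1327
d((-29, 9), (-3, -11)) = 32.8024
d((-29, 9), (-16, 11)) = 13.1529
d((-29, 9), (-29, 7)) = 2.0 <-- minimum
d((-29, 9), (30, 0)) = 59.6825
d((-27, 24), (-3, -11)) = 42.4382
d((-27, 24), (-16, 11)) = 17.0294
d((-27, 24), (-29, 7)) = 17.1172
d((-27, 24), (30, 0)) = 61.8466
d((-3, -11), (-16, 11)) = 25.5539
d((-3, -11), (-29, 7)) = 31.6228
d((-3, -11), (30, 0)) = 34.7851
d((-16, 11), (-29, 7)) = 13.6015
d((-16, 11), (30, 0)) = 47.2969
d((-29, 7), (30, 0)) = 59.4138

Closest pair: (-29, 9) and (-29, 7) with distance 2.0

The closest pair is (-29, 9) and (-29, 7) with Euclidean distance 2.0. For 8 points, brute-force pairwise comparison is shown above. For large n, the divide-and-conquer algorithm (sort by x, recurse on halves, check the dividing strip) achieves O(n log n).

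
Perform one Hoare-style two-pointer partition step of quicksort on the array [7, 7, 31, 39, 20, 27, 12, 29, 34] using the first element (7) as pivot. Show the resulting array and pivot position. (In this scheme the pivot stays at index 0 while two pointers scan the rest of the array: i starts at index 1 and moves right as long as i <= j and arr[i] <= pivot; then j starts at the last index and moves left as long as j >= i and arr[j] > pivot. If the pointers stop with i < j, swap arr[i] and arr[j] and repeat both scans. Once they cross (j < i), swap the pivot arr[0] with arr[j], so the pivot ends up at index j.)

Hoare-style two-pointer partition with pivot = 7:

Initial array: [7, 7, 31, 39, 20, 27, 12, 29, 34]

Pointers start at i = 1, j = 8.
i ends at 2, j ends at 1: the pointers have crossed (j < i), so scanning stops.

Swap pivot arr[0] with arr[1] to place pivot at position 1: [7, 7, 31, 39, 20, 27, 12, 29, 34]
Pivot position: 1

After partitioning with pivot 7, the array becomes [7, 7, 31, 39, 20, 27, 12, 29, 34]. The pivot is placed at index 1. All elements to the left of the pivot are <= 7, and all elements to the right are > 7.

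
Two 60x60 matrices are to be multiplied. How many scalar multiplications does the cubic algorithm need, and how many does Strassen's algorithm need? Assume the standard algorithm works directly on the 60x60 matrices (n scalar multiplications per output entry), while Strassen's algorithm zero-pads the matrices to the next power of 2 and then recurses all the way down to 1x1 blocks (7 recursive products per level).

Matrix multiplication for 60x60 matrices:

Strassen's algorithm requires power-of-2 dimensions. Pad 60x60 to 64x64 (next power of 2).

Standard algorithm: 60^3 = 216000 multiplications
Strassen's algorithm: 7^(log2(64)) = 7^6 = 117649 multiplications
Savings: 216000 - 117649 = 98351 multiplications

Standard: 216000 multiplications (60^3). Strassen: 117649 multiplications (7^6, after padding to 64x64). Strassen reduces 8 recursive multiplications to 7 at each level.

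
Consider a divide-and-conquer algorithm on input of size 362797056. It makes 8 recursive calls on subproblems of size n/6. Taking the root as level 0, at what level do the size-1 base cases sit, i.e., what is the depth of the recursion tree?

For divide and conquer with division factor 6:

Problem sizes at each level:
Level 0: 362797056
Level 1: 60466176
Level 2: 10077696
Level 3: 1679616
Level 4: 279936
Level 5: 46656
Level 6: 7776
Level 7: 1296
Level 8: 216
Level 9: 36
Level 10: 6
Level 11: 1

The root is level 0 and the size-1 base case is level 11 (the tree spans levels 0 through 11, i.e. 12 levels counting the root), so the depth is the number of divisions: log_6(362797056) = 11

The recursion tree depth is log_6(362797056) = 11. At each level, the problem size is divided by 6, so it takes 11 divisions to reduce to a base case of size 1. The algorithm makes 8 recursive calls at each level.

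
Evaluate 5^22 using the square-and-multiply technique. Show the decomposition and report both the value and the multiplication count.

Computing 5^22 by squaring (build up from 5^1; each line after the first costs one multiplication):

5^1 = 5
5^2 = (5^1)^2 = 5^2 = 25
5^4 = (5^2)^2 = 25^2 = 625
5^5 = 5 * 5^4 = 5 * 625 = 3125
5^10 = (5^5)^2 = 3125^2 = 9765625
5^11 = 5 * 5^10 = 5 * 9765625 = 48828125
5^22 = (5^11)^2 = 48828125^2 = 2384185791015625

Result: 2384185791015625
Multiplications needed: 6 (6 lines after 5^1)

5^22 = 2384185791015625. Using exponentiation by squaring, this requires 6 multiplications. The key idea: if the exponent is even, square the half-power; if odd, multiply by the base once.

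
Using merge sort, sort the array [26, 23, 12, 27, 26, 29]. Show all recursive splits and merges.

Merge sort trace:

Split: [26, 23, 12, 27, 26, 29] -> [26, 23, 12] and [27, 26, 29]
  Split: [26, 23, 12] -> [26] and [23, 12]
    Split: [23, 12] -> [23] and [12]
    Merge: [23] + [12] -> [12, 23]
  Merge: [26] + [12, 23] -> [12, 23, 26]
  Split: [27, 26, 29] -> [27] and [26, 29]
    Split: [26, 29] -> [26] and [29]
    Merge: [26] + [29] -> [26, 29]
  Merge: [27] + [26, 29] -> [26, 27, 29]
Merge: [12, 23, 26] + [26, 27, 29] -> [12, 23, 26, 26, 27, 29]

Final sorted array: [12, 23, 26, 26, 27, 29]

The merge sort proceeds by recursively splitting the array and merging sorted halves.
After all merges, the sorted array is [12, 23, 26, 26, 27, 29].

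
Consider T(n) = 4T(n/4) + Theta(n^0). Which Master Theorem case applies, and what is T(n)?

Master Theorem for T(n) = 4T(n/4) + O(n^0):

a = 4, b = 4, c = 0
log_b(a) = log_4(4) = 1.0000

Case 1: c = 0 < log_4(4) = 1.0000
T(n) = O(n^(log_4 4)) = O(n)

For T(n) = 4T(n/4) + O(n^0): log_4(4) = 1.0000. This is Case 1 of the Master Theorem (c < log_b(a), work dominated by leaves), giving O(n).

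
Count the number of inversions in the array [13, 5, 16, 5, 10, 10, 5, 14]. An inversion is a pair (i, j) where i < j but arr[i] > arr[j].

Finding inversions in [13, 5, 16, 5, 10, 10, 5, 14]:

(0, 1): arr[0]=13 > arr[1]=5
(0, 3): arr[0]=13 > arr[3]=5
(0, 4): arr[0]=13 > arr[4]=10
(0, 5): arr[0]=13 > arr[5]=10
(0, 6): arr[0]=13 > arr[6]=5
(2, 3): arr[2]=16 > arr[3]=5
(2, 4): arr[2]=16 > arr[4]=10
(2, 5): arr[2]=16 > arr[5]=10
(2, 6): arr[2]=16 > arr[6]=5
(2, 7): arr[2]=16 > arr[7]=14
(4, 6): arr[4]=10 > arr[6]=5
(5, 6): arr[5]=10 > arr[6]=5

Total inversions: 12

The array has 12 inversion(s): (0,1), (0,3), (0,4), (0,5), (0,6), (2,3), (2,4), (2,5), (2,6), (2,7), (4,6), (5,6). Each pair (i,j) satisfies i < j and arr[i] > arr[j].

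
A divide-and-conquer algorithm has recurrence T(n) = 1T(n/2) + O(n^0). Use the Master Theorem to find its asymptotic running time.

Master Theorem for T(n) = 1T(n/2) + O(n^0):

a = 1, b = 2, c = 0
log_b(a) = log_2(1) = 0.0000

Case 2: c = 0 = log_2(1) = 0.0000
T(n) = O(n^0 log n) = O(log n)

For T(n) = 1T(n/2) + O(n^0): log_2(1) = 0.0000. This is Case 2 of the Master Theorem (c = log_b(a), equal work at all levels), giving O(log n).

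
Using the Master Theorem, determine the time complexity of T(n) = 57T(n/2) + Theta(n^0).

Master Theorem for T(n) = 57T(n/2) + O(n^0):

a = 57, b = 2, c = 0
log_b(a) = log_2(57) = 5.8329

Case 1: c = 0 < log_2(57) = 5.8329
T(n) = O(n^(log_2 57))

For T(n) = 57T(n/2) + O(n^0): log_2(57) = 5.8329. This is Case 1 of the Master Theorem (c < log_b(a), work dominated by leaves), giving O(n^(log_2 57)).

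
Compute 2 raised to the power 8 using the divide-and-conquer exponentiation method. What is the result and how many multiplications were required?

Computing 2^8 by squaring (build up from 2^1; each line after the first costs one multiplication):

2^1 = 2
2^2 = (2^1)^2 = 2^2 = 4
2^4 = (2^2)^2 = 4^2 = 16
2^8 = (2^4)^2 = 16^2 = 256

Result: 256
Multiplications needed: 3 (3 lines after 2^1)

2^8 = 256. Using exponentiation by squaring, this requires 3 multiplications. The key idea: if the exponent is even, square the half-power; if odd, multiply by the base once.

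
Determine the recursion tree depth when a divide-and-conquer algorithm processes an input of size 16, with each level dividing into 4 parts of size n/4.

For divide and conquer with division factor 4:

Problem sizes at each level:
Level 0: 16
Level 1: 4
Level 2: 1

The root is level 0 and the size-1 base case is level 2 (the tree spans levels 0 through 2, i.e. 3 levels counting the root), so the depth is the number of divisions: log_4(16) = 2

The recursion tree depth is log_4(16) = 2. At each level, the problem size is divided by 4, so it takes 2 divisions to reduce to a base case of size 1. The algorithm makes 4 recursive calls at each level.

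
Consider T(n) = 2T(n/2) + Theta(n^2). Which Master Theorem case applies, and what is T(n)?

Master Theorem for T(n) = 2T(n/2) + O(n^2):

a = 2, b = 2, c = 2
log_b(a) = log_2(2) = 1.0000

Case 3: c = 2 > log_2(2) = 1.0000
T(n) = O(n^2) = O(n^2)

For T(n) = 2T(n/2) + O(n^2): log_2(2) = 1.0000. This is Case 3 of the Master Theorem (c > log_b(a), work dominated by root), giving O(n^2).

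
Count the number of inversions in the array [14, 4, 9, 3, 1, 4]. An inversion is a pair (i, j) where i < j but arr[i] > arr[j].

Finding inversions in [14, 4, 9, 3, 1, 4]:

(0, 1): arr[0]=14 > arr[1]=4
(0, 2): arr[0]=14 > arr[2]=9
(0, 3): arr[0]=14 > arr[3]=3
(0, 4): arr[0]=14 > arr[4]=1
(0, 5): arr[0]=14 > arr[5]=4
(1, 3): arr[1]=4 > arr[3]=3
(1, 4): arr[1]=4 > arr[4]=1
(2, 3): arr[2]=9 > arr[3]=3
(2, 4): arr[2]=9 > arr[4]=1
(2, 5): arr[2]=9 > arr[5]=4
(3, 4): arr[3]=3 > arr[4]=1

Total inversions: 11

The array has 11 inversion(s): (0,1), (0,2), (0,3), (0,4), (0,5), (1,3), (1,4), (2,3), (2,4), (2,5), (3,4). Each pair (i,j) satisfies i < j and arr[i] > arr[j].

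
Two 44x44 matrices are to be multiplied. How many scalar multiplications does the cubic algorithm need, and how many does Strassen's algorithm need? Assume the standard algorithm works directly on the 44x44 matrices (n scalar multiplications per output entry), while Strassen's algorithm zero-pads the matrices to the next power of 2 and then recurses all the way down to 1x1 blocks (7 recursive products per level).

Matrix multiplication for 44x44 matrices:

Strassen's algorithm requires power-of-2 dimensions. Pad 44x44 to 64x64 (next power of 2).

Standard algorithm: 44^3 = 85184 multiplications
Strassen's algorithm: 7^(log2(64)) = 7^6 = 117649 multiplications
Difference: 85184 - 117649 = -32465 (Strassen uses MORE here due to padding overhead — for small or just-over-power-of-2 n, padding can outweigh the per-level savings)

Standard: 85184 multiplications (44^3). Strassen: 117649 multiplications (7^6, after padding to 64x64). Strassen reduces 8 recursive multiplications to 7 at each level.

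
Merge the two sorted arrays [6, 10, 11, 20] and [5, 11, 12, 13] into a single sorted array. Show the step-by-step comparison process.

Merging process:

Compare 6 vs 5: take 5 from right. Merged: [5]
Compare 6 vs 11: take 6 from left. Merged: [5, 6]
Compare 10 vs 11: take 10 from left. Merged: [5, 6, 10]
Compare 11 vs 11: take 11 from left. Merged: [5, 6, 10, 11]
Compare 20 vs 11: take 11 from right. Merged: [5, 6, 10, 11, 11]
Compare 20 vs 12: take 12 from right. Merged: [5, 6, 10, 11, 11, 12]
Compare 20 vs 13: take 13 from right. Merged: [5, 6, 10, 11, 11, 12, 13]
Append remaining from left: [20]. Merged: [5, 6, 10, 11, 11, 12, 13, 20]

Final merged array: [5, 6, 10, 11, 11, 12, 13, 20]
Total comparisons: 7

The merged array is [5, 6, 10, 11, 11, 12, 13, 20], requiring 7 comparisons. The merge step runs in O(n) time where n is the total number of elements.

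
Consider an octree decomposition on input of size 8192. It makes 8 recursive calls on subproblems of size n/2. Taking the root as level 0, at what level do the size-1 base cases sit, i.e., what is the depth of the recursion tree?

For divide and conquer with division factor 2:

Problem sizes at each level:
Level 0: 8192
Level 1: 4096
Level 2: 2048
Level 3: 1024
Level 4: 512
Level 5: 256
Level 6: 128
Level 7: 64
Level 8: 32
Level 9: 16
Level 10: 8
Level 11: 4
Level 12: 2
Level 13: 1

The root is level 0 and the size-1 base case is level 13 (the tree spans levels 0 through 13, i.e. 14 levels counting the root), so the depth is the number of divisions: log_2(8192) = 13

The recursion tree depth is log_2(8192) = 13. At each level, the problem size is divided by 2, so it takes 13 divisions to reduce to a base case of size 1. The algorithm makes 8 recursive calls at each level.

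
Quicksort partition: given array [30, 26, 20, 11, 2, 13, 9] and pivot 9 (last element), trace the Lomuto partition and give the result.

Lomuto partition with pivot = 9:

Initial array: [30, 26, 20, 11, 2, 13, 9]

arr[0]=30 > 9: no swap
arr[1]=26 > 9: no swap
arr[2]=20 > 9: no swap
arr[3]=11 > 9: no swap
arr[4]=2 <= 9: swap with position 0, array becomes [2, 26, 20, 11, 30, 13, 9]
arr[5]=13 > 9: no swap

Place pivot at position 1: [2, 9, 20, 11, 30, 13, 26]
Pivot position: 1

After partitioning with pivot 9, the array becomes [2, 9, 20, 11, 30, 13, 26]. The pivot is placed at index 1. All elements to the left of the pivot are <= 9, and all elements to the right are > 9.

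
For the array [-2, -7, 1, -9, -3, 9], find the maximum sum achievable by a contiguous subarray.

Using Kadane's algorithm on [-2, -7, 1, -9, -3, 9]:

Scanning through the array:
Position 1 (value -7): max_ending_here = -7, max_so_far = -2
Position 2 (value 1): max_ending_here = 1, max_so_far = 1
Position 3 (value -9): max_ending_here = -8, max_so_far = 1
Position 4 (value -3): max_ending_here = -3, max_so_far = 1
Position 5 (value 9): max_ending_here = 9, max_so_far = 9

Maximum subarray: [9]
Maximum sum: 9

The maximum subarray is [9] with sum 9. This subarray runs from index 5 to index 5.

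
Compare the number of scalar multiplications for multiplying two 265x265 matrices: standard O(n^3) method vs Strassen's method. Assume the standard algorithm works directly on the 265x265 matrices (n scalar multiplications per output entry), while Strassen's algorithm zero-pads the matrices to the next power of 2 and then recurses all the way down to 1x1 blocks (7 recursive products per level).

Matrix multiplication for 265x265 matrices:

Strassen's algorithm requires power-of-2 dimensions. Pad 265x265 to 512x512 (next power of 2).

Standard algorithm: 265^3 = 18609625 multiplications
Strassen's algorithm: 7^(log2(512)) = 7^9 = 40353607 multiplications
Difference: 18609625 - 40353607 = -21743982 (Strassen uses MORE here due to padding overhead — for small or just-over-power-of-2 n, padding can outweigh the per-level savings)

Standard: 18609625 multiplications (265^3). Strassen: 40353607 multiplications (7^9, after padding to 512x512). Strassen reduces 8 recursive multiplications to 7 at each level.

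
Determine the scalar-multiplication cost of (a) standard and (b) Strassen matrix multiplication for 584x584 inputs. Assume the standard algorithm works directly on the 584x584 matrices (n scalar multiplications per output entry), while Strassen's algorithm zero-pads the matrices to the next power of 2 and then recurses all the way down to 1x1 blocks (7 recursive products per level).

Matrix multiplication for 584x584 matrices:

Strassen's algorithm requires power-of-2 dimensions. Pad 584x584 to 1024x1024 (next power of 2).

Standard algorithm: 584^3 = 199176704 multiplications
Strassen's algorithm: 7^(log2(1024)) = 7^10 = 282475249 multiplications
Difference: 199176704 - 282475249 = -83298545 (Strassen uses MORE here due to padding overhead — for small or just-over-power-of-2 n, padding can outweigh the per-level savings)

Standard: 199176704 multiplications (584^3). Strassen: 282475249 multiplications (7^10, after padding to 1024x1024). Strassen reduces 8 recursive multiplications to 7 at each level.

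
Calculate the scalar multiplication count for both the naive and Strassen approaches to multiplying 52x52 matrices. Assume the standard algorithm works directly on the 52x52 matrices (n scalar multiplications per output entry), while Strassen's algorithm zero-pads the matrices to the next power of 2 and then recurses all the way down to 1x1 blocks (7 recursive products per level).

Matrix multiplication for 52x52 matrices:

Strassen's algorithm requires power-of-2 dimensions. Pad 52x52 to 64x64 (next power of 2).

Standard algorithm: 52^3 = 140608 multiplications
Strassen's algorithm: 7^(log2(64)) = 7^6 = 117649 multiplications
Savings: 140608 - 117649 = 22959 multiplications

Standard: 140608 multiplications (52^3). Strassen: 117649 multiplications (7^6, after padding to 64x64). Strassen reduces 8 recursive multiplications to 7 at each level.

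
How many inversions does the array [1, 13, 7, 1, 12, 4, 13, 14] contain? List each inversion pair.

Finding inversions in [1, 13, 7, 1, 12, 4, 13, 14]:

(1, 2): arr[1]=13 > arr[2]=7
(1, 3): arr[1]=13 > arr[3]=1
(1, 4): arr[1]=13 > arr[4]=12
(1, 5): arr[1]=13 > arr[5]=4
(2, 3): arr[2]=7 > arr[3]=1
(2, 5): arr[2]=7 > arr[5]=4
(4, 5): arr[4]=12 > arr[5]=4

Total inversions: 7

The array has 7 inversion(s): (1,2), (1,3), (1,4), (1,5), (2,3), (2,5), (4,5). Each pair (i,j) satisfies i < j and arr[i] > arr[j].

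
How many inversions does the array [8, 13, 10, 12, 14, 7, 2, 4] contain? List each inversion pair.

Finding inversions in [8, 13, 10, 12, 14, 7, 2, 4]:

(0, 5): arr[0]=8 > arr[5]=7
(0, 6): arr[0]=8 > arr[6]=2
(0, 7): arr[0]=8 > arr[7]=4
(1, 2): arr[1]=13 > arr[2]=10
(1, 3): arr[1]=13 > arr[3]=12
(1, 5): arr[1]=13 > arr[5]=7
(1, 6): arr[1]=13 > arr[6]=2
(1, 7): arr[1]=13 > arr[7]=4
(2, 5): arr[2]=10 > arr[5]=7
(2, 6): arr[2]=10 > arr[6]=2
(2, 7): arr[2]=10 > arr[7]=4
(3, 5): arr[3]=12 > arr[5]=7
(3, 6): arr[3]=12 > arr[6]=2
(3, 7): arr[3]=12 > arr[7]=4
(4, 5): arr[4]=14 > arr[5]=7
(4, 6): arr[4]=14 > arr[6]=2
(4, 7): arr[4]=14 > arr[7]=4
(5, 6): arr[5]=7 > arr[6]=2
(5, 7): arr[5]=7 > arr[7]=4

Total inversions: 19

The array has 19 inversion(s): (0,5), (0,6), (0,7), (1,2), (1,3), (1,5), (1,6), (1,7), (2,5), (2,6), (2,7), (3,5), (3,6), (3,7), (4,5), (4,6), (4,7), (5,6), (5,7). Each pair (i,j) satisfies i < j and arr[i] > arr[j].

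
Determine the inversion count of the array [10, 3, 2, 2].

Finding inversions in [10, 3, 2, 2]:

(0, 1): arr[0]=10 > arr[1]=3
(0, 2): arr[0]=10 > arr[2]=2
(0, 3): arr[0]=10 > arr[3]=2
(1, 2): arr[1]=3 > arr[2]=2
(1, 3): arr[1]=3 > arr[3]=2

Total inversions: 5

The array has 5 inversion(s): (0,1), (0,2), (0,3), (1,2), (1,3). Each pair (i,j) satisfies i < j and arr[i] > arr[j].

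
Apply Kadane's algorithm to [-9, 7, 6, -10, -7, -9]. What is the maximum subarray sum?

Using Kadane's algorithm on [-9, 7, 6, -10, -7, -9]:

Scanning through the array:
Position 1 (value 7): max_ending_here = 7, max_so_far = 7
Position 2 (value 6): max_ending_here = 13, max_so_far = 13
Position 3 (value -10): max_ending_here = 3, max_so_far = 13
Position 4 (value -7): max_ending_here = -4, max_so_far = 13
Position 5 (value -9): max_ending_here = -9, max_so_far = 13

Maximum subarray: [7, 6]
Maximum sum: 13

The maximum subarray is [7, 6] with sum 13. This subarray runs from index 1 to index 2.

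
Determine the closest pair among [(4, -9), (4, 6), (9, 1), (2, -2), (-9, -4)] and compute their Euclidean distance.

Computing all pairwise distances among 5 points:

d((4, -9), (4, 6)) = 15.0
d((4, -9), (9, 1)) = 11.1803
d((4, -9), (2, -2)) = 7.2801
d((4, -9), (-9, -4)) = 13.9284
d((4, 6), (9, 1)) = 7.0711 <-- minimum
d((4, 6), (2, -2)) = 8.2462
d((4, 6), (-9, -4)) = 16.4012
d((9, 1), (2, -2)) = 7.6158
d((9, 1), (-9, -4)) = 18.6815
d((2, -2), (-9, -4)) = 11.1803

Closest pair: (4, 6) and (9, 1) with distance 7.0711

The closest pair is (4, 6) and (9, 1) with Euclidean distance 7.0711. For 5 points, brute-force pairwise comparison is shown above. For large n, the divide-and-conquer algorithm (sort by x, recurse on halves, check the dividing strip) achieves O(n log n).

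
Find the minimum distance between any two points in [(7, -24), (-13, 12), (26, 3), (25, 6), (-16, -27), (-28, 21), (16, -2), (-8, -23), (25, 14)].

Computing all pairwise distances among 9 points:

d((7, -24), (-13, 12)) = 41.1825
d((7, -24), (26, 3)) = 33.0151
d((7, -24), (25, 6)) = 34.9857
d((7, -24), (-16, -27)) = 23.1948
d((7, -24), (-28, 21)) = 57.0088
d((7, -24), (16, -2)) = 23.7697
d((7, -24), (-8, -23)) = 15.0333
d((7, -24), (25, 14)) = 42.0476
d((-13, 12), (26, 3)) = 40.025
d((-13, 12), (25, 6)) = 38.4708
d((-13, 12), (-16, -27)) = 39.1152
d((-13, 12), (-28, 21)) = 17.4929
d((-13, 12), (16, -2)) = 32.2025
d((-13, 12), (-8, -23)) = 35.3553
d((-13, 12), (25, 14)) = 38.0526
d((26, 3), (25, 6)) = 3.1623 <-- minimum
d((26, 3), (-16, -27)) = 51.614
d((26, 3), (-28, 21)) = 56.921
d((26, 3), (16, -2)) = 11.1803
d((26, 3), (-8, -23)) = 42.8019
d((26, 3), (25, 14)) = 11.0454
d((25, 6), (-16, -27)) = 52.6308
d((25, 6), (-28, 21)) = 55.0818
d((25, 6), (16, -2)) = 12.0416
d((25, 6), (-8, -23)) = 43.9318
d((25, 6), (25, 14)) = 8.0
d((-16, -27), (-28, 21)) = 49.4773
d((-16, -27), (16, -2)) = 40.6079
d((-16, -27), (-8, -23)) = 8.9443
d((-16, -27), (25, 14)) = 57.9828
d((-28, 21), (16, -2)) = 49.6488
d((-28, 21), (-8, -23)) = 48.3322
d((-28, 21), (25, 14)) = 53.4603
d((16, -2), (-8, -23)) = 31.8904
d((16, -2), (25, 14)) = 18.3576
d((-8, -23), (25, 14)) = 49.5782

Closest pair: (26, 3) and (25, 6) with distance 3.1623

The closest pair is (26, 3) and (25, 6) with Euclidean distance 3.1623. For 9 points, brute-force pairwise comparison is shown above. For large n, the divide-and-conquer algorithm (sort by x, recurse on halves, check the dividing strip) achieves O(n log n).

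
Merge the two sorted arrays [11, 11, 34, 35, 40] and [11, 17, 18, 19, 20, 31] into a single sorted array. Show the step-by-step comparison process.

Merging process:

Compare 11 vs 11: take 11 from left. Merged: [11]
Compare 11 vs 11: take 11 from left. Merged: [11, 11]
Compare 34 vs 11: take 11 from right. Merged: [11, 11, 11]
Compare 34 vs 17: take 17 from right. Merged: [11, 11, 11, 17]
Compare 34 vs 18: take 18 from right. Merged: [11, 11, 11, 17, 18]
Compare 34 vs 19: take 19 from right. Merged: [11, 11, 11, 17, 18, 19]
Compare 34 vs 20: take 20 from right. Merged: [11, 11, 11, 17, 18, 19, 20]
Compare 34 vs 31: take 31 from right. Merged: [11, 11, 11, 17, 18, 19, 20, 31]
Append remaining from left: [34, 35, 40]. Merged: [11, 11, 11, 17, 18, 19, 20, 31, 34, 35, 40]

Final merged array: [11, 11, 11, 17, 18, 19, 20, 31, 34, 35, 40]
Total comparisons: 8

The merged array is [11, 11, 11, 17, 18, 19, 20, 31, 34, 35, 40], requiring 8 comparisons. The merge step runs in O(n) time where n is the total number of elements.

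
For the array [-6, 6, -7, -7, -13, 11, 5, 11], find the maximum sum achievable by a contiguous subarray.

Using Kadane's algorithm on [-6, 6, -7, -7, -13, 11, 5, 11]:

Scanning through the array:
Position 1 (value 6): max_ending_here = 6, max_so_far = 6
Position 2 (value -7): max_ending_here = -1, max_so_far = 6
Position 3 (value -7): max_ending_here = -7, max_so_far = 6
Position 4 (value -13): max_ending_here = -13, max_so_far = 6
Position 5 (value 11): max_ending_here = 11, max_so_far = 11
Position 6 (value 5): max_ending_here = 16, max_so_far = 16
Position 7 (value 11): max_ending_here = 27, max_so_far = 27

Maximum subarray: [11, 5, 11]
Maximum sum: 27

The maximum subarray is [11, 5, 11] with sum 27. This subarray runs from index 5 to index 7.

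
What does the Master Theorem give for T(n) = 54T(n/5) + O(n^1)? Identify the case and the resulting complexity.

Master Theorem for T(n) = 54T(n/5) + O(n^1):

a = 54, b = 5, c = 1
log_b(a) = log_5(54) = 2.4785

Case 1: c = 1 < log_5(54) = 2.4785
T(n) = O(n^(log_5 54))

For T(n) = 54T(n/5) + O(n^1): log_5(54) = 2.4785. This is Case 1 of the Master Theorem (c < log_b(a), work dominated by leaves), giving O(n^(log_5 54)).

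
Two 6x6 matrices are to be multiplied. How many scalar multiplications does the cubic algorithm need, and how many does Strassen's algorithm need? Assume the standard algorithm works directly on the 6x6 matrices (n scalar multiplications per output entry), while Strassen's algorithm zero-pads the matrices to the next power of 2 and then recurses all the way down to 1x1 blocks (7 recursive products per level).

Matrix multiplication for 6x6 matrices:

Strassen's algorithm requires power-of-2 dimensions. Pad 6x6 to 8x8 (next power of 2).

Standard algorithm: 6^3 = 216 multiplications
Strassen's algorithm: 7^(log2(8)) = 7^3 = 343 multiplications
Difference: 216 - 343 = -127 (Strassen uses MORE here due to padding overhead — for small or just-over-power-of-2 n, padding can outweigh the per-level savings)

Standard: 216 multiplications (6^3). Strassen: 343 multiplications (7^3, after padding to 8x8). Strassen reduces 8 recursive multiplications to 7 at each level.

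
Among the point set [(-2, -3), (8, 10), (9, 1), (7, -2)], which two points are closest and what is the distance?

Computing all pairwise distances among 4 points:

d((-2, -3), (8, 10)) = 16.4012
d((-2, -3), (9, 1)) = 11.7047
d((-2, -3), (7, -2)) = 9.0554
d((8, 10), (9, 1)) = 9.0554
d((8, 10), (7, -2)) = 12.0416
d((9, 1), (7, -2)) = 3.6056 <-- minimum

Closest pair: (9, 1) and (7, -2) with distance 3.6056

The closest pair is (9, 1) and (7, -2) with Euclidean distance 3.6056. For 4 points, brute-force pairwise comparison is shown above. For large n, the divide-and-conquer algorithm (sort by x, recurse on halves, check the dividing strip) achieves O(n log n).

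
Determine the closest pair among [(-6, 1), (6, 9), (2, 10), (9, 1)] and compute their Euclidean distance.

Computing all pairwise distances among 4 points:

d((-6, 1), (6, 9)) = 14.4222
d((-6, 1), (2, 10)) = 12.0416
d((-6, 1), (9, 1)) = 15.0
d((6, 9), (2, 10)) = 4.1231 <-- minimum
d((6, 9), (9, 1)) = 8.544
d((2, 10), (9, 1)) = 11.4018

Closest pair: (6, 9) and (2, 10) with distance 4.1231

The closest pair is (6, 9) and (2, 10) with Euclidean distance 4.1231. For 4 points, brute-force pairwise comparison is shown above. For large n, the divide-and-conquer algorithm (sort by x, recurse on halves, check the dividing strip) achieves O(n log n).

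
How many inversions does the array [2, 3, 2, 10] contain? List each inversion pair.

Finding inversions in [2, 3, 2, 10]:

(1, 2): arr[1]=3 > arr[2]=2

Total inversions: 1

The array has 1 inversion(s): (1,2). Each pair (i,j) satisfies i < j and arr[i] > arr[j].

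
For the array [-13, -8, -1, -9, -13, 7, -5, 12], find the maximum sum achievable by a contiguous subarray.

Using Kadane's algorithm on [-13, -8, -1, -9, -13, 7, -5, 12]:

Scanning through the array:
Position 1 (value -8): max_ending_here = -8, max_so_far = -8
Position 2 (value -1): max_ending_here = -1, max_so_far = -1
Position 3 (value -9): max_ending_here = -9, max_so_far = -1
Position 4 (value -13): max_ending_here = -13, max_so_far = -1
Position 5 (value 7): max_ending_here = 7, max_so_far = 7
Position 6 (value -5): max_ending_here = 2, max_so_far = 7
Position 7 (value 12): max_ending_here = 14, max_so_far = 14

Maximum subarray: [7, -5, 12]
Maximum sum: 14

The maximum subarray is [7, -5, 12] with sum 14. This subarray runs from index 5 to index 7.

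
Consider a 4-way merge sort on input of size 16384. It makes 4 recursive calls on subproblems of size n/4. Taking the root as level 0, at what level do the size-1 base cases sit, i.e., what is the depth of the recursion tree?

For divide and conquer with division factor 4:

Problem sizes at each level:
Level 0: 16384
Level 1: 4096
Level 2: 1024
Level 3: 256
Level 4: 64
Level 5: 16
Level 6: 4
Level 7: 1

The root is level 0 and the size-1 base case is level 7 (the tree spans levels 0 through 7, i.e. 8 levels counting the root), so the depth is the number of divisions: log_4(16384) = 7

The recursion tree depth is log_4(16384) = 7. At each level, the problem size is divided by 4, so it takes 7 divisions to reduce to a base case of size 1. The algorithm makes 4 recursive calls at each level.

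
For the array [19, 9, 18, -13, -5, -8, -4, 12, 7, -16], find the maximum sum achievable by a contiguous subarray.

Using Kadane's algorithm on [19, 9, 18, -13, -5, -8, -4, 12, 7, -16]:

Scanning through the array:
Position 1 (value 9): max_ending_here = 28, max_so_far = 28
Position 2 (value 18): max_ending_here = 46, max_so_far = 46
Position 3 (value -13): max_ending_here = 33, max_so_far = 46
Position 4 (value -5): max_ending_here = 28, max_so_far = 46
Position 5 (value -8): max_ending_here = 20, max_so_far = 46
Position 6 (value -4): max_ending_here = 16, max_so_far = 46
Position 7 (value 12): max_ending_here = 28, max_so_far = 46
Position 8 (value 7): max_ending_here = 35, max_so_far = 46
Position 9 (value -16): max_ending_here = 19, max_so_far = 46

Maximum subarray: [19, 9, 18]
Maximum sum: 46

The maximum subarray is [19, 9, 18] with sum 46. This subarray runs from index 0 to index 2.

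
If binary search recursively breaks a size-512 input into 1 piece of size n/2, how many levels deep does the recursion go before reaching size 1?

For divide and conquer with division factor 2:

Problem sizes at each level:
Level 0: 512
Level 1: 256
Level 2: 128
Level 3: 64
Level 4: 32
Level 5: 16
Level 6: 8
Level 7: 4
Level 8: 2
Level 9: 1

The root is level 0 and the size-1 base case is level 9 (the tree spans levels 0 through 9, i.e. 10 levels counting the root), so the depth is the number of divisions: log_2(512) = 9

The recursion tree depth is log_2(512) = 9. At each level, the problem size is divided by 2, so it takes 9 divisions to reduce to a base case of size 1. The algorithm makes 1 recursive call at each level.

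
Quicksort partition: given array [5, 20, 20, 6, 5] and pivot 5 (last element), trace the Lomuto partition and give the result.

Lomuto partition with pivot = 5:

Initial array: [5, 20, 20, 6, 5]

arr[0]=5 <= 5: swap with position 0, array becomes [5, 20, 20, 6, 5]
arr[1]=20 > 5: no swap
arr[2]=20 > 5: no swap
arr[3]=6 > 5: no swap

Place pivot at position 1: [5, 5, 20, 6, 20]
Pivot position: 1

After partitioning with pivot 5, the array becomes [5, 5, 20, 6, 20]. The pivot is placed at index 1. All elements to the left of the pivot are <= 5, and all elements to the right are > 5.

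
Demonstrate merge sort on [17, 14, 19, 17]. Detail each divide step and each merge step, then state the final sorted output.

Merge sort trace:

Split: [17, 14, 19, 17] -> [17, 14] and [19, 17]
  Split: [17, 14] -> [17] and [14]
  Merge: [17] + [14] -> [14, 17]
  Split: [19, 17] -> [19] and [17]
  Merge: [19] + [17] -> [17, 19]
Merge: [14, 17] + [17, 19] -> [14, 17, 17, 19]

Final sorted array: [14, 17, 17, 19]

The merge sort proceeds by recursively splitting the array and merging sorted halves.
After all merges, the sorted array is [14, 17, 17, 19].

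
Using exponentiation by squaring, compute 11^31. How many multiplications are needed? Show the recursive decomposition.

Computing 11^31 by squaring (build up from 11^1; each line after the first costs one multiplication):

11^1 = 11
11^2 = (11^1)^2 = 11^2 = 121
11^3 = 11 * 11^2 = 11 * 121 = 1331
11^6 = (11^3)^2 = 1331^2 = 1771561
11^7 = 11 * 11^6 = 11 * 1771561 = 19487171
11^14 = (11^7)^2 = 19487171^2 = 379749833583241
11^15 = 11 * 11^14 = 11 * 379749833583241 = 4177248169415651
11^30 = (11^15)^2 = 4177248169415651^2 = 17449402268886407318558803753801
11^31 = 11 * 11^30 = 11 * 17449402268886407318558803753801 = 191943424957750480504146841291811

Result: 191943424957750480504146841291811
Multiplications needed: 8 (8 lines after 11^1)

11^31 = 191943424957750480504146841291811. Using exponentiation by squaring, this requires 8 multiplications. The key idea: if the exponent is even, square the half-power; if odd, multiply by the base once.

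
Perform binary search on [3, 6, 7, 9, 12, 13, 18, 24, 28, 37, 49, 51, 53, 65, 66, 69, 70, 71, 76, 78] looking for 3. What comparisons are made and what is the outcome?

Binary search for 3 in [3, 6, 7, 9, 12, 13, 18, 24, 28, 37, 49, 51, 53, 65, 66, 69, 70, 71, 76, 78]:

lo=0, hi=19, mid=9, arr[mid]=37 -> 37 > 3, search left half
lo=0, hi=8, mid=4, arr[mid]=12 -> 12 > 3, search left half
lo=0, hi=3, mid=1, arr[mid]=6 -> 6 > 3, search left half
lo=0, hi=0, mid=0, arr[mid]=3 -> Found target at index 0!

Binary search finds 3 at index 0 after 4 comparisons. The search repeatedly halves the search space by comparing with the middle element.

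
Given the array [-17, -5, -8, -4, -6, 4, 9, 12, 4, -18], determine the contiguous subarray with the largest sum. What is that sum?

Using Kadane's algorithm on [-17, -5, -8, -4, -6, 4, 9, 12, 4, -18]:

Scanning through the array:
Position 1 (value -5): max_ending_here = -5, max_so_far = -5
Position 2 (value -8): max_ending_here = -8, max_so_far = -5
Position 3 (value -4): max_ending_here = -4, max_so_far = -4
Position 4 (value -6): max_ending_here = -6, max_so_far = -4
Position 5 (value 4): max_ending_here = 4, max_so_far = 4
Position 6 (value 9): max_ending_here = 13, max_so_far = 13
Position 7 (value 12): max_ending_here = 25, max_so_far = 25
Position 8 (value 4): max_ending_here = 29, max_so_far = 29
Position 9 (value -18): max_ending_here = 11, max_so_far = 29

Maximum subarray: [4, 9, 12, 4]
Maximum sum: 29

The maximum subarray is [4, 9, 12, 4] with sum 29. This subarray runs from index 5 to index 8.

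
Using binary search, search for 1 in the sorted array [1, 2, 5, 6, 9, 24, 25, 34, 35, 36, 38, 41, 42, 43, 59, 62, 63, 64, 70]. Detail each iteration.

Binary search for 1 in [1, 2, 5, 6, 9, 24, 25, 34, 35, 36, 38, 41, 42, 43, 59, 62, 63, 64, 70]:

lo=0, hi=18, mid=9, arr[mid]=36 -> 36 > 1, search left half
lo=0, hi=8, mid=4, arr[mid]=9 -> 9 > 1, search left half
lo=0, hi=3, mid=1, arr[mid]=2 -> 2 > 1, search left half
lo=0, hi=0, mid=0, arr[mid]=1 -> Found target at index 0!

Binary search finds 1 at index 0 after 4 comparisons. The search repeatedly halves the search space by comparing with the middle element.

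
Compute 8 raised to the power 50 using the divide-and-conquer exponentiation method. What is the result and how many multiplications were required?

Computing 8^50 by squaring (build up from 8^1; each line after the first costs one multiplication):

8^1 = 8
8^2 = (8^1)^2 = 8^2 = 64
8^3 = 8 * 8^2 = 8 * 64 = 512
8^6 = (8^3)^2 = 512^2 = 262144
8^12 = (8^6)^2 = 262144^2 = 68719476736
8^24 = (8^12)^2 = 68719476736^2 = 4722366482869645213696
8^25 = 8 * 8^24 = 8 * 4722366482869645213696 = 37778931862957161709568
8^50 = (8^25)^2 = 37778931862957161709568^2 = 1427247692705959881058285969449495136382746624

Result: 1427247692705959881058285969449495136382746624
Multiplications needed: 7 (7 lines after 8^1)

8^50 = 1427247692705959881058285969449495136382746624. Using exponentiation by squaring, this requires 7 multiplications. The key idea: if the exponent is even, square the half-power; if odd, multiply by the base once.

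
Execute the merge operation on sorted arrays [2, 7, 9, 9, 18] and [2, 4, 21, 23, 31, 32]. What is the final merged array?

Merging process:

Compare 2 vs 2: take 2 from left. Merged: [2]
Compare 7 vs 2: take 2 from right. Merged: [2, 2]
Compare 7 vs 4: take 4 from right. Merged: [2, 2, 4]
Compare 7 vs 21: take 7 from left. Merged: [2, 2, 4, 7]
Compare 9 vs 21: take 9 from left. Merged: [2, 2, 4, 7, 9]
Compare 9 vs 21: take 9 from left. Merged: [2, 2, 4, 7, 9, 9]
Compare 18 vs 21: take 18 from left. Merged: [2, 2, 4, 7, 9, 9, 18]
Append remaining from right: [21, 23, 31, 32]. Merged: [2, 2, 4, 7, 9, 9, 18, 21, 23, 31, 32]

Final merged array: [2, 2, 4, 7, 9, 9, 18, 21, 23, 31, 32]
Total comparisons: 7

The merged array is [2, 2, 4, 7, 9, 9, 18, 21, 23, 31, 32], requiring 7 comparisons. The merge step runs in O(n) time where n is the total number of elements.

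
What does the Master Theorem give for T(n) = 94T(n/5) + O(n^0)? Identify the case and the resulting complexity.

Master Theorem for T(n) = 94T(n/5) + O(n^0):

a = 94, b = 5, c = 0
log_b(a) = log_5(94) = 2.8229

Case 1: c = 0 < log_5(94) = 2.8229
T(n) = O(n^(log_5 94))

For T(n) = 94T(n/5) + O(n^0): log_5(94) = 2.8229. This is Case 1 of the Master Theorem (c < log_b(a), work dominated by leaves), giving O(n^(log_5 94)).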